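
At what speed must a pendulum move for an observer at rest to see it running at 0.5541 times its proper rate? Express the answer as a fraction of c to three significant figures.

Rate ratio = 1/γ, so γ = 1/0.5541 = 1.805.
β = √(1 − 1/γ²) = √(1 − 0.5541²) = √0.6930

β = 0.832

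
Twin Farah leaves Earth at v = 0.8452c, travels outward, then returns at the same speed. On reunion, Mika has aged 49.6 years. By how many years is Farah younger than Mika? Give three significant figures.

Δt − τ = 23.1 years

γ = 1/√(1 − 0.8452²) = 1/√0.2856 = 1.871
Farah's elapsed proper time: τ = 49.6/1.871 = 26.51 years.
Age gap = Δt − τ = 49.6 − 26.51 years.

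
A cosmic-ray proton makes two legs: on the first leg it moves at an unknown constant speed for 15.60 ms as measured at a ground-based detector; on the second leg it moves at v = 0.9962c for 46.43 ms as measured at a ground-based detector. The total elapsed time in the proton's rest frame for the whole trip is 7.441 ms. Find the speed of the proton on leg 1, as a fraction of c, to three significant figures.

β = 0.976

Leg 1: speed unknown; τ_1 = 15.60/γ_1.
Leg 2: γ = 1/√(1 − 0.9962²) = 1/√0.007586 = 11.48; τ_2 = 46.43/11.48 = 4.044 ms.
Total proper time: τ_1 + 4.044 = 7.441, so τ_1 = 7.441 − 4.044 = 3.397 ms.
γ_1 = 15.60/3.397 = 4.592; β = √(1 − 1/γ²) = √0.9526.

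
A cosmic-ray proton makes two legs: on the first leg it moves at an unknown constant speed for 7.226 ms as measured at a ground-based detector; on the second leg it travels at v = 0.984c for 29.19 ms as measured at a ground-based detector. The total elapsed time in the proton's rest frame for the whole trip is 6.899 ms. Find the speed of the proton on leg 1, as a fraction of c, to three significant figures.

β = 0.972

Leg 1: speed unknown; τ_1 = 7.226/γ_1.
Leg 2: γ = 1/√(1 − 0.984²) = 1/√0.03174 = 5.613; τ_2 = 29.19/5.613 = 5.201 ms.
Total proper time: τ_1 + 5.201 = 6.899, so τ_1 = 6.899 − 5.201 = 1.698 ms.
γ_1 = 7.226/1.698 = 4.255; β = √(1 − 1/γ²) = √0.9448.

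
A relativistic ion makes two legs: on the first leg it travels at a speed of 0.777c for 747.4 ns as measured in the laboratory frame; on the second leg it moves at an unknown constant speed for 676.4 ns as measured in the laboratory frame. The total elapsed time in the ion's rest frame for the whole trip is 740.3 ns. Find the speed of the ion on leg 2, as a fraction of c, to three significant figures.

Leg 1: γ = 1/√(1 − 0.777²) = 1/√0.3963 = 1.589; τ_1 = 747.4/1.589 = 470.5 ns.
Leg 2: speed unknown; τ_2 = 676.4/γ_2.
Total proper time: 470.5 + τ_2 = 740.3, so τ_2 = 740.3 − 470.5 = 269.8 ns.
γ_2 = 676.4/269.8 = 2.507; β = √(1 − 1/γ²) = √0.8409.

β = 0.917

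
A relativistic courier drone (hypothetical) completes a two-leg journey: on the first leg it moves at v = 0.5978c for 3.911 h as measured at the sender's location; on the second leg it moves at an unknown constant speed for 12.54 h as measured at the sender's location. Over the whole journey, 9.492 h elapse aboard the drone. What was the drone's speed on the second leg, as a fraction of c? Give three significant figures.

Leg 1: γ = 1/√(1 − 0.5978²) = 1/√0.6426 = 1.247; τ_1 = 3.911/1.247 = 3.135 h.
Leg 2: speed unknown; τ_2 = 12.54/γ_2.
Total proper time: 3.135 + τ_2 = 9.492, so τ_2 = 9.492 − 3.135 = 6.357 h.
γ_2 = 12.54/6.357 = 1.973; β = √(1 − 1/γ²) = √0.7430.

β = 0.862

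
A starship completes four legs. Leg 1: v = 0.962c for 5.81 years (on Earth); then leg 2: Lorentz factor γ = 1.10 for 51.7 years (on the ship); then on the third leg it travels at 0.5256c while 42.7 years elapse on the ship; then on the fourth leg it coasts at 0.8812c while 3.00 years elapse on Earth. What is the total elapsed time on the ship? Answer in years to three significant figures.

τ = 97.4 years

Leg 1: γ = 1/√(1 − 0.962²) = 1/√0.07456 = 3.662; τ_1 = 5.81/3.662 = 1.586 years.
Leg 2: 51.7 years is already measured on the ship.
Leg 3: 42.7 years is already measured on the ship.
Leg 4: γ = 1/√(1 − 0.8812²) = 1/√0.2235 = 2.115; τ_4 = 3.00/2.115 = 1.418 years.
Total: 1.586 + 51.70 + 42.70 + 1.418 years.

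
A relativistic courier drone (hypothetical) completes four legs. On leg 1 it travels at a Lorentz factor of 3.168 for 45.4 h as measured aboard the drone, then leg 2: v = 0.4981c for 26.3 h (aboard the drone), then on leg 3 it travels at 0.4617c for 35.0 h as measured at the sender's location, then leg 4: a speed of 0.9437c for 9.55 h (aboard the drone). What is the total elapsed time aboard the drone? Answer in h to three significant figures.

Leg 1: 45.4 h is already measured aboard the drone.
Leg 2: 26.3 h is already measured aboard the drone.
Leg 3: γ = 1/√(1 − 0.4617²) = 1/√0.7868 = 1.127; τ_3 = 35.0/1.127 = 31.05 h.
Leg 4: 9.55 h is already measured aboard the drone.
Total: 45.40 + 26.30 + 31.05 + 9.550 h.

τ = 112 h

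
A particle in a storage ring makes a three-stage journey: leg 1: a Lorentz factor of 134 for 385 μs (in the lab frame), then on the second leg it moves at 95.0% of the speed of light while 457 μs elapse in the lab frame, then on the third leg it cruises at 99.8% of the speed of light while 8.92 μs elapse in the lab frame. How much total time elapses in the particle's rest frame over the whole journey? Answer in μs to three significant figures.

τ = 146 μs

Leg 1: γ = 134; τ_1 = 385/134.0 = 2.873 μs.
Leg 2: β = 0.950; γ = 1/√(1 − 0.950²) = 1/√0.09750 = 3.203; τ_2 = 457/3.203 = 142.7 μs.
Leg 3: β = 0.998; γ = 1/√(1 − 0.998²) = 1/√0.003996 = 15.82; τ_3 = 8.92/15.82 = 0.5639 μs.
Total: 2.873 + 142.7 + 0.5639 μs.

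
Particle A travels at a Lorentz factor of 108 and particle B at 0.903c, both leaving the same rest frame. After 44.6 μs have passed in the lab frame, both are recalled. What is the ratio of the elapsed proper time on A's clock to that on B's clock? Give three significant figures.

A: γ = 108. B: γ = 1/√(1 − 0.903²) = 1/√0.1846 = 2.328.
τ_A/τ_B = γ_B/γ_A = 2.328/108.0 = 0.02155, so τ_A/τ_B = 0.02155.

τ_A/τ_B = 0.0216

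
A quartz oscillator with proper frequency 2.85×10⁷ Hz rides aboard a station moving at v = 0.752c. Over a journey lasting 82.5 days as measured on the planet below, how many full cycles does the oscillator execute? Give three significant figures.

N = 1.34×10¹⁴

γ = 1/√(1 − 0.752²) = 1/√0.4345 = 1.517
The oscillator's own cycle count is N = f × τ where τ is the proper time aboard the station. τ = Δt/γ = 82.5/1.517 = 54.38 days = 4.699×10⁶ s.
N = 2.85×10⁷ × 4.699×10⁶ = 1.339×10¹⁴.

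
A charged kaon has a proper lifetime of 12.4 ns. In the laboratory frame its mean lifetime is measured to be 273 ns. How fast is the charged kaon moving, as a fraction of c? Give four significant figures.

v = 0.9990c

γ = Δt/τ₀ = 273/12.4 = 22.02
β = √(1 − 1/γ²) = √(1 − 0.002063) = √0.9979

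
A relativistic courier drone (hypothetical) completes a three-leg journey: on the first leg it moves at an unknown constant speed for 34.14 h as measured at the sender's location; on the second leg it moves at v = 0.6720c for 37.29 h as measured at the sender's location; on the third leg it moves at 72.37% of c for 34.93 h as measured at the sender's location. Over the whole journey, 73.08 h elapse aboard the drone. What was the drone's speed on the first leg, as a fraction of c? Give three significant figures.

Leg 1: speed unknown; τ_1 = 34.14/γ_1.
Leg 2: γ = 1/√(1 − 0.6720²) = 1/√0.5484 = 1.350; τ_2 = 37.29/1.350 = 27.62 h.
Leg 3: β = 0.7237; γ = 1/√(1 − 0.7237²) = 1/√0.4763 = 1.449; τ_3 = 34.93/1.449 = 24.11 h.
Total proper time: τ_1 + 27.62 + 24.11 = 73.08, so τ_1 = 73.08 − 51.72 = 21.36 h.
γ_1 = 34.14/21.36 = 1.598; β = √(1 − 1/γ²) = √0.6086.

β = 0.780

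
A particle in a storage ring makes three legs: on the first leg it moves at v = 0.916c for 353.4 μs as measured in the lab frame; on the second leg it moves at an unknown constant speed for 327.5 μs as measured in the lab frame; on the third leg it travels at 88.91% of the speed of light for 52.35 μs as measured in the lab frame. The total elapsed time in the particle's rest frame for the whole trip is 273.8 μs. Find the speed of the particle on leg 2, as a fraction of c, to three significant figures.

Leg 1: γ = 1/√(1 − 0.916²) = 1/√0.1609 = 2.493; τ_1 = 353.4/2.493 = 141.8 μs.
Leg 2: speed unknown; τ_2 = 327.5/γ_2.
Leg 3: β = 0.8891; γ = 1/√(1 − 0.8891²) = 1/√0.2095 = 2.185; τ_3 = 52.35/2.185 = 23.96 μs.
Total proper time: 141.8 + τ_2 + 23.96 = 273.8, so τ_2 = 273.8 − 165.7 = 108.1 μs.
γ_2 = 327.5/108.1 = 3.031; β = √(1 − 1/γ²) = √0.8911.

β = 0.944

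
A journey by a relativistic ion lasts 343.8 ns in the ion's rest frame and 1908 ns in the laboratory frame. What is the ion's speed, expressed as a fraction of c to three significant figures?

v = 0.984c

The proper time is measured in the ion's rest frame (both events occur at the ion's location); Δt is measured in the laboratory frame. γ = Δt/τ = 1908/343.8 = 5.550.
β = √(1 − 1/γ²) = √(1 − 0.03247) = √0.9675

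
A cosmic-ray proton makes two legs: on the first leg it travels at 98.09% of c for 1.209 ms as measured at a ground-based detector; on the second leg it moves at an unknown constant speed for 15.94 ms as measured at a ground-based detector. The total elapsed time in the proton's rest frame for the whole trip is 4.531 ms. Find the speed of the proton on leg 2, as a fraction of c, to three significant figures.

β = 0.963

Leg 1: β = 0.9809; γ = 1/√(1 − 0.9809²) = 1/√0.03784 = 5.141; τ_1 = 1.209/5.141 = 0.2352 ms.
Leg 2: speed unknown; τ_2 = 15.94/γ_2.
Total proper time: 0.2352 + τ_2 = 4.531, so τ_2 = 4.531 − 0.2352 = 4.296 ms.
γ_2 = 15.94/4.296 = 3.711; β = √(1 − 1/γ²) = √0.9274.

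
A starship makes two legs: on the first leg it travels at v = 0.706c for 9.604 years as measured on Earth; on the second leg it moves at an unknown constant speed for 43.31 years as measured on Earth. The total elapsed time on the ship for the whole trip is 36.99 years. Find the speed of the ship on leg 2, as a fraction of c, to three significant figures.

Leg 1: γ = 1/√(1 − 0.706²) = 1/√0.5016 = 1.412; τ_1 = 9.604/1.412 = 6.802 years.
Leg 2: speed unknown; τ_2 = 43.31/γ_2.
Total proper time: 6.802 + τ_2 = 36.99, so τ_2 = 36.99 − 6.802 = 30.19 years.
γ_2 = 43.31/30.19 = 1.435; β = √(1 − 1/γ²) = √0.5142.

β = 0.717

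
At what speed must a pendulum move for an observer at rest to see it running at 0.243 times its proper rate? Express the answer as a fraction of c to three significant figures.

β = 0.970

Rate ratio = 1/γ, so γ = 1/0.243 = 4.115.
β = √(1 − 1/γ²) = √(1 − 0.243²) = √0.9410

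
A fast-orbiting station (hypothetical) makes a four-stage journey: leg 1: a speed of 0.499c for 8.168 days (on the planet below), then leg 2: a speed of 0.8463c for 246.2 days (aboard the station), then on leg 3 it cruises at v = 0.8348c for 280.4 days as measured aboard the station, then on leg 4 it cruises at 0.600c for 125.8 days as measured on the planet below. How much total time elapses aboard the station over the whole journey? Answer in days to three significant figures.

Leg 1: γ = 1/√(1 − 0.499²) = 1/√0.7510 = 1.154; τ_1 = 8.168/1.154 = 7.078 days.
Leg 2: 246.2 days is already measured aboard the station.
Leg 3: 280.4 days is already measured aboard the station.
Leg 4: γ = 1/√(1 − 0.600²) = 5/4 = 1.250; τ_4 = 125.8/1.250 = 100.6 days.
Total: 7.078 + 246.2 + 280.4 + 100.6 days.

τ = 634 days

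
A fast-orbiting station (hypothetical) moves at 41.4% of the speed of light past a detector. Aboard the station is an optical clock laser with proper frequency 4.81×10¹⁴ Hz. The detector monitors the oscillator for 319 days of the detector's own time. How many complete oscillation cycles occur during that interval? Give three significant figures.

β = 0.414; γ = 1/√(1 − 0.414²) = 1/√0.8286 = 1.099
During 319 days of lab time, the oscillator's proper time advances by τ = Δt/γ = 319/1.099 = 290.4 days = 2.509×10⁷ s.
N = f × τ = 4.81×10¹⁴ × 2.509×10⁷ = 1.207×10²².

N = 1.21×10²²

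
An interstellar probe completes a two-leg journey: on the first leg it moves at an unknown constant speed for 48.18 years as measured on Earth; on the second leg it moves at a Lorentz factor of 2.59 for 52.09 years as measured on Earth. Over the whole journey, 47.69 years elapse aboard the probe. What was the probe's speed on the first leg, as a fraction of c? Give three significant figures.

Leg 1: speed unknown; τ_1 = 48.18/γ_1.
Leg 2: γ = 2.59; τ_2 = 52.09/2.590 = 20.11 years.
Total proper time: τ_1 + 20.11 = 47.69, so τ_1 = 47.69 − 20.11 = 27.58 years.
γ_1 = 48.18/27.58 = 1.747; β = √(1 − 1/γ²) = √0.6724.

β = 0.820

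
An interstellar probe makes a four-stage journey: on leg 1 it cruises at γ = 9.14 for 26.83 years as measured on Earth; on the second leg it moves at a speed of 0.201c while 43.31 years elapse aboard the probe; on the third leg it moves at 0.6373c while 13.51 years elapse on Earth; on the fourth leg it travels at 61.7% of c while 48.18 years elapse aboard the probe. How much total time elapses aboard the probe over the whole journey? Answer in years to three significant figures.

Leg 1: γ = 9.14; τ_1 = 26.83/9.140 = 2.935 years.
Leg 2: 43.31 years is already measured aboard the probe.
Leg 3: γ = 1/√(1 − 0.6373²) = 1/√0.5938 = 1.298; τ_3 = 13.51/1.298 = 10.41 years.
Leg 4: 48.18 years is already measured aboard the probe.
Total: 2.935 + 43.31 + 10.41 + 48.18 years.

τ = 105 years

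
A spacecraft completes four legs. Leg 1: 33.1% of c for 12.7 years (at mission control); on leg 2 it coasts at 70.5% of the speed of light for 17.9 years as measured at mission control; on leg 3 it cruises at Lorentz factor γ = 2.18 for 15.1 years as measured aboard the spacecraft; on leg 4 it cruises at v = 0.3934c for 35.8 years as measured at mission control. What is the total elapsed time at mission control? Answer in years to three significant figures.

Δt = 99.3 years

Leg 1: 12.7 years is already measured at mission control.
Leg 2: 17.9 years is already measured at mission control.
Leg 3: γ = 2.18; Δt_3 = 2.180 × 15.1 = 32.92 years.
Leg 4: 35.8 years is already measured at mission control.
Total: 12.70 + 17.90 + 32.92 + 35.80 years.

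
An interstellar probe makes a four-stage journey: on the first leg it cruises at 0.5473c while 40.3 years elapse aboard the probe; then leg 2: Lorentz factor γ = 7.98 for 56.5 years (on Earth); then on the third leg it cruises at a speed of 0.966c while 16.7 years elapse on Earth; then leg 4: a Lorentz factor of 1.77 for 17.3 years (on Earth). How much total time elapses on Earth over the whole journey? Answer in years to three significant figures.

Leg 1: γ = 1/√(1 − 0.5473²) = 1/√0.7005 = 1.195; Δt_1 = 1.195 × 40.3 = 48.15 years.
Leg 2: 56.5 years is already measured on Earth.
Leg 3: 16.7 years is already measured on Earth.
Leg 4: 17.3 years is already measured on Earth.
Total: 48.15 + 56.50 + 16.70 + 17.30 years.

Δt = 139 years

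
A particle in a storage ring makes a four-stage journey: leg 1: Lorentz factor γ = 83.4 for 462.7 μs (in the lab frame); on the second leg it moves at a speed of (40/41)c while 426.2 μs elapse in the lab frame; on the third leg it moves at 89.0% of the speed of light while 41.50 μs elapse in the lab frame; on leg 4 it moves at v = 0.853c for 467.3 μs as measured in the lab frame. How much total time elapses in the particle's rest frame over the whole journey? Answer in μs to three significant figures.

Leg 1: γ = 83.4; τ_1 = 462.7/83.40 = 5.548 μs.
Leg 2: γ = 1/√(1 − (40/41)²) = 41/9 ≈ 4.556; τ_2 = 426.2/4.556 = 93.56 μs.
Leg 3: β = 0.890; γ = 1/√(1 − 0.890²) = 1/√0.2079 = 2.193; τ_3 = 41.50/2.193 = 18.92 μs.
Leg 4: γ = 1/√(1 − 0.853²) = 1/√0.2724 = 1.916; τ_4 = 467.3/1.916 = 243.9 μs.
Total: 5.548 + 93.56 + 18.92 + 243.9 μs.

τ = 362 μs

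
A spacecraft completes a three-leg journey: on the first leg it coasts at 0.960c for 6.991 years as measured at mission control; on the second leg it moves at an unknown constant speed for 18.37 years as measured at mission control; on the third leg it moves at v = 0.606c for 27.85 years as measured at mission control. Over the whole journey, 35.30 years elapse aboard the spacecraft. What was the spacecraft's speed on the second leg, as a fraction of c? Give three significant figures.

Leg 1: γ = 1/√(1 − 0.960²) = 25/7 ≈ 3.571; τ_1 = 6.991/3.571 = 1.957 years.
Leg 2: speed unknown; τ_2 = 18.37/γ_2.
Leg 3: γ = 1/√(1 − 0.606²) = 1/√0.6328 = 1.257; τ_3 = 27.85/1.257 = 22.15 years.
Total proper time: 1.957 + τ_2 + 22.15 = 35.30, so τ_2 = 35.30 − 24.11 = 11.19 years.
γ_2 = 18.37/11.19 = 1.642; β = √(1 − 1/γ²) = √0.6290.

β = 0.793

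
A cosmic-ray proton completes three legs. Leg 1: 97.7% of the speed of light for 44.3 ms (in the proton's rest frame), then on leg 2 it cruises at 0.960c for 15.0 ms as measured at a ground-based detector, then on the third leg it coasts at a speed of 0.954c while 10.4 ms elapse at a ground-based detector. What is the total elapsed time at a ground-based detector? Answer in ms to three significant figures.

Leg 1: β = 0.977; γ = 1/√(1 − 0.977²) = 1/√0.04547 = 4.690; Δt_1 = 4.690 × 44.3 = 207.7 ms.
Leg 2: 15.0 ms is already measured at a ground-based detector.
Leg 3: 10.4 ms is already measured at a ground-based detector.
Total: 207.7 + 15.00 + 10.40 ms.

Δt = 233 ms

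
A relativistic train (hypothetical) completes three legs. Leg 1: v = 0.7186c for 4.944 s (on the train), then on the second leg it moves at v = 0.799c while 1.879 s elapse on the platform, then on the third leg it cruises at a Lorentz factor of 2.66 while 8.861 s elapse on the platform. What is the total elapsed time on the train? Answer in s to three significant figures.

Leg 1: 4.944 s is already measured on the train.
Leg 2: γ = 1/√(1 − 0.799²) = 1/√0.3616 = 1.663; τ_2 = 1.879/1.663 = 1.130 s.
Leg 3: γ = 2.66; τ_3 = 8.861/2.660 = 3.331 s.
Total: 4.944 + 1.130 + 3.331 s.

τ = 9.41 s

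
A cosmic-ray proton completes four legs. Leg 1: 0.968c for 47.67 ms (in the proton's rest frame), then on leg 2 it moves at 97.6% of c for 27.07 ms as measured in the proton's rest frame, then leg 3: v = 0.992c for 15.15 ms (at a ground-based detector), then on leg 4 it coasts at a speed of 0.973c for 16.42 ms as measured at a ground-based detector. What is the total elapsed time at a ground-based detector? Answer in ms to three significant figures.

Δt = 346 ms

Leg 1: γ = 1/√(1 − 0.968²) = 1/√0.06298 = 3.985; Δt_1 = 3.985 × 47.67 = 190.0 ms.
Leg 2: β = 0.976; γ = 1/√(1 − 0.976²) = 1/√0.04742 = 4.592; Δt_2 = 4.592 × 27.07 = 124.3 ms.
Leg 3: 15.15 ms is already measured at a ground-based detector.
Leg 4: 16.42 ms is already measured at a ground-based detector.
Total: 190.0 + 124.3 + 15.15 + 16.42 ms.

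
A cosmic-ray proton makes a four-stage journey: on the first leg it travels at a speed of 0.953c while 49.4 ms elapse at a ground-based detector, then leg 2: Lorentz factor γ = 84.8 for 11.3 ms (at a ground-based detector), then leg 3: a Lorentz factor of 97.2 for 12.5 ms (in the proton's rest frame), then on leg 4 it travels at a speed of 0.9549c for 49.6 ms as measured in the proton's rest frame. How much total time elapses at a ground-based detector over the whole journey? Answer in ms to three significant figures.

Leg 1: 49.4 ms is already measured at a ground-based detector.
Leg 2: 11.3 ms is already measured at a ground-based detector.
Leg 3: γ = 97.2; Δt_3 = 97.20 × 12.5 = 1215 ms.
Leg 4: γ = 1/√(1 − 0.9549²) = 1/√0.08817 = 3.368; Δt_4 = 3.368 × 49.6 = 167.0 ms.
Total: 49.40 + 11.30 + 1215 + 167.0 ms.

Δt = 1440 ms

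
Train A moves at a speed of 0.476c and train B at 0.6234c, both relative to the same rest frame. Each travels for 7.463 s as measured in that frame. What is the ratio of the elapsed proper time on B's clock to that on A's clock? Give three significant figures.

τ_B/τ_A = 0.889

A: γ = 1/√(1 − 0.476²) = 1/√0.7734 = 1.137. B: γ = 1/√(1 − 0.6234²) = 1/√0.6114 = 1.279.
τ_A/τ_B = γ_B/γ_A = 1.279/1.137 = 1.125, so τ_B/τ_A = 0.8891.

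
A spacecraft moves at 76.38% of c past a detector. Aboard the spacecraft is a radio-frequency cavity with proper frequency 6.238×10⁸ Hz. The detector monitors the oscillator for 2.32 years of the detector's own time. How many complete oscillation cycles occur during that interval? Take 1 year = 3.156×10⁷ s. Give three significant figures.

N = 2.95×10¹⁶

β = 0.7638; γ = 1/√(1 − 0.7638²) = 1/√0.4166 = 1.549
During 2.32 years of lab time, the oscillator's proper time advances by τ = Δt/γ = 2.32/1.549 = 1.497 years = 4.726×10⁷ s.
N = f × τ = 6.238×10⁸ × 4.726×10⁷ = 2.948×10¹⁶.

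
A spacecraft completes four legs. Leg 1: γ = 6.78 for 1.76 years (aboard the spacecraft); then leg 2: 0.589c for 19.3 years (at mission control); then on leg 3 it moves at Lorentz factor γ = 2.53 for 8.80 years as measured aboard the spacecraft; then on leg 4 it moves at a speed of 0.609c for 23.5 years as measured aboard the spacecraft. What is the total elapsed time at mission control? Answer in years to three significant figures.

Leg 1: γ = 6.78; Δt_1 = 6.780 × 1.76 = 11.93 years.
Leg 2: 19.3 years is already measured at mission control.
Leg 3: γ = 2.53; Δt_3 = 2.530 × 8.80 = 22.26 years.
Leg 4: γ = 1/√(1 − 0.609²) = 1/√0.6291 = 1.261; Δt_4 = 1.261 × 23.5 = 29.63 years.
Total: 11.93 + 19.30 + 22.26 + 29.63 years.

Δt = 83.1 years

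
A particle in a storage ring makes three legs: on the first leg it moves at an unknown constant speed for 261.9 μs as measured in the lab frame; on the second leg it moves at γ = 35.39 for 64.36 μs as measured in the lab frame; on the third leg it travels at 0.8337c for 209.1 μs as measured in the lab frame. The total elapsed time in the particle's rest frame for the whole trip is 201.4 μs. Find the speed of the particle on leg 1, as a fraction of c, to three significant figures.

β = 0.947

Leg 1: speed unknown; τ_1 = 261.9/γ_1.
Leg 2: γ = 35.39; τ_2 = 64.36/35.39 = 1.819 μs.
Leg 3: γ = 1/√(1 − 0.8337²) = 1/√0.3049 = 1.811; τ_3 = 209.1/1.811 = 115.5 μs.
Total proper time: τ_1 + 1.819 + 115.5 = 201.4, so τ_1 = 201.4 − 117.3 = 84.11 μs.
γ_1 = 261.9/84.11 = 3.114; β = √(1 − 1/γ²) = √0.8969.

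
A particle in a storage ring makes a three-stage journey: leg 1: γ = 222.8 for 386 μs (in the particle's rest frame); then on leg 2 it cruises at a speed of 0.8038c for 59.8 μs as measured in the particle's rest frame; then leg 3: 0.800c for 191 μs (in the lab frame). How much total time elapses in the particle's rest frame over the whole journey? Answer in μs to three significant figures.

Leg 1: 386 μs is already measured in the particle's rest frame.
Leg 2: 59.8 μs is already measured in the particle's rest frame.
Leg 3: γ = 1/√(1 − 0.800²) = 5/3 ≈ 1.667; τ_3 = 191/1.667 = 114.6 μs.
Total: 386.0 + 59.80 + 114.6 μs.

τ = 560 μs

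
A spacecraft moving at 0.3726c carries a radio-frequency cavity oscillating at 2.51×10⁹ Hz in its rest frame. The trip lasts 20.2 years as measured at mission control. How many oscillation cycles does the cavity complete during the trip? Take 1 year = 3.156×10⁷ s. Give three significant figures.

N = 1.48×10¹⁸

γ = 1/√(1 − 0.3726²) = 1/√0.8612 = 1.078
The oscillator's own cycle count is N = f × τ where τ is the proper time aboard the spacecraft. τ = Δt/γ = 20.2/1.078 = 18.75 years = 5.916×10⁸ s.
N = 2.51×10⁹ × 5.916×10⁸ = 1.485×10¹⁸.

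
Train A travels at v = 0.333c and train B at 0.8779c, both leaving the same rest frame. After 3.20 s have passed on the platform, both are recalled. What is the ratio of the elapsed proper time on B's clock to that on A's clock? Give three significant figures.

τ_B/τ_A = 0.508

A: γ = 1/√(1 − 0.333²) = 1/√0.8891 = 1.061. B: γ = 1/√(1 − 0.8779²) = 1/√0.2293 = 2.088.
τ_A/τ_B = γ_B/γ_A = 2.088/1.061 = 1.969, so τ_B/τ_A = 0.5078.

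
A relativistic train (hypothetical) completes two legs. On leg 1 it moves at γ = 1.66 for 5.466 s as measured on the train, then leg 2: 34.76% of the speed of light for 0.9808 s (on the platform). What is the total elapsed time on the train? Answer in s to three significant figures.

τ = 6.39 s

Leg 1: 5.466 s is already measured on the train.
Leg 2: β = 0.3476; γ = 1/√(1 − 0.3476²) = 1/√0.8792 = 1.067; τ_2 = 0.9808/1.067 = 0.9196 s.
Total: 5.466 + 0.9196 s.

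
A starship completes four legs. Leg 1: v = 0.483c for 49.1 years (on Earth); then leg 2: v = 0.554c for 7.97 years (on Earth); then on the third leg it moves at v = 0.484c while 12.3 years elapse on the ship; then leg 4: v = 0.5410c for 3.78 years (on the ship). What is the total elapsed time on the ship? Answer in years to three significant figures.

Leg 1: γ = 1/√(1 − 0.483²) = 1/√0.7667 = 1.142; τ_1 = 49.1/1.142 = 42.99 years.
Leg 2: γ = 1/√(1 − 0.554²) = 1/√0.6931 = 1.201; τ_2 = 7.97/1.201 = 6.635 years.
Leg 3: 12.3 years is already measured on the ship.
Leg 4: 3.78 years is already measured on the ship.
Total: 42.99 + 6.635 + 12.30 + 3.780 years.

τ = 65.7 years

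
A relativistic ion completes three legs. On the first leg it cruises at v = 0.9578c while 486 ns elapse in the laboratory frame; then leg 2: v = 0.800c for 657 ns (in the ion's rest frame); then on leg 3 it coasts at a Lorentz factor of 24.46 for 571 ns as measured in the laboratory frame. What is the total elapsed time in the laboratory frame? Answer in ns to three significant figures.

Leg 1: 486 ns is already measured in the laboratory frame.
Leg 2: γ = 1/√(1 − 0.800²) = 1/√0.3600 = 1.667; Δt_2 = 1.667 × 657 = 1095 ns.
Leg 3: 571 ns is already measured in the laboratory frame.
Total: 486.0 + 1095 + 571.0 ns.

Δt = 2150 ns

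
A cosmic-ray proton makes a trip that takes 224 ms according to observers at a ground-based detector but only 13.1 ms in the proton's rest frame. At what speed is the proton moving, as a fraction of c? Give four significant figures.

β = 0.9983

The proper time is measured in the proton's rest frame (both events occur at the proton's location); Δt is measured at a ground-based detector. γ = Δt/τ = 224/13.1 = 17.10.
β = √(1 − 1/γ²) = √(1 − 0.003420) = √0.9966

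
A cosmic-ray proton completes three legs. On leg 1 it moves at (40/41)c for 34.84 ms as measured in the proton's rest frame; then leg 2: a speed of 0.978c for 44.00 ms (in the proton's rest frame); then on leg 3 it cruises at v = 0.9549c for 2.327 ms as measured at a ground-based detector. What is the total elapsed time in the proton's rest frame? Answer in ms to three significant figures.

τ = 79.5 ms

Leg 1: 34.84 ms is already measured in the proton's rest frame.
Leg 2: 44.00 ms is already measured in the proton's rest frame.
Leg 3: γ = 1/√(1 − 0.9549²) = 1/√0.08817 = 3.368; τ_3 = 2.327/3.368 = 0.6910 ms.
Total: 34.84 + 44.00 + 0.6910 ms.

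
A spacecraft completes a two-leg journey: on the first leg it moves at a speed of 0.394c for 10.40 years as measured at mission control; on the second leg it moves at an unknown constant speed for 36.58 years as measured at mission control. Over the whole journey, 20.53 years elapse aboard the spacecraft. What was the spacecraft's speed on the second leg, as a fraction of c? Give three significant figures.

Leg 1: γ = 1/√(1 − 0.394²) = 1/√0.8448 = 1.088; τ_1 = 10.40/1.088 = 9.559 years.
Leg 2: speed unknown; τ_2 = 36.58/γ_2.
Total proper time: 9.559 + τ_2 = 20.53, so τ_2 = 20.53 − 9.559 = 10.97 years.
γ_2 = 36.58/10.97 = 3.334; β = √(1 − 1/γ²) = √0.9100.

β = 0.954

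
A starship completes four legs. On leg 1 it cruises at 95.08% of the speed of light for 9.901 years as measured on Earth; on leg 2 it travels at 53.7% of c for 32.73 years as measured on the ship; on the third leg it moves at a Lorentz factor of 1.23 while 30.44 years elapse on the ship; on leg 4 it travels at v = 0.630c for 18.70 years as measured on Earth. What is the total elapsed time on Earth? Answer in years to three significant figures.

Δt = 105 years

Leg 1: 9.901 years is already measured on Earth.
Leg 2: β = 0.537; γ = 1/√(1 − 0.537²) = 1/√0.7116 = 1.185; Δt_2 = 1.185 × 32.73 = 38.80 years.
Leg 3: γ = 1.23; Δt_3 = 1.230 × 30.44 = 37.44 years.
Leg 4: 18.70 years is already measured on Earth.
Total: 9.901 + 38.80 + 37.44 + 18.70 years.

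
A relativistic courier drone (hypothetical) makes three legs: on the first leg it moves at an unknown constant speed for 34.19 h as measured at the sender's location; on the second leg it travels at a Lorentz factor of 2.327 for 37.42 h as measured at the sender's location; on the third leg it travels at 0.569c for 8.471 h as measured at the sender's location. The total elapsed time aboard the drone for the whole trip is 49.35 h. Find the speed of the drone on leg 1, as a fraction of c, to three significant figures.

β = 0.639

Leg 1: speed unknown; τ_1 = 34.19/γ_1.
Leg 2: γ = 2.327; τ_2 = 37.42/2.327 = 16.08 h.
Leg 3: γ = 1/√(1 − 0.569²) = 1/√0.6762 = 1.216; τ_3 = 8.471/1.216 = 6.966 h.
Total proper time: τ_1 + 16.08 + 6.966 = 49.35, so τ_1 = 49.35 − 23.05 = 26.30 h.
γ_1 = 34.19/26.30 = 1.300; β = √(1 − 1/γ²) = √0.4081.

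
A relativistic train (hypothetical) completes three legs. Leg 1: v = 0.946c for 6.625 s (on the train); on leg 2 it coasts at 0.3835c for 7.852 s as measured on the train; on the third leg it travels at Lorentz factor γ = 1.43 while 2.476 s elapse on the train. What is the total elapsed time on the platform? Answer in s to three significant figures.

Δt = 32.5 s

Leg 1: γ = 1/√(1 − 0.946²) = 1/√0.1051 = 3.085; Δt_1 = 3.085 × 6.625 = 20.44 s.
Leg 2: γ = 1/√(1 − 0.3835²) = 1/√0.8529 = 1.083; Δt_2 = 1.083 × 7.852 = 8.502 s.
Leg 3: γ = 1.43; Δt_3 = 1.430 × 2.476 = 3.541 s.
Total: 20.44 + 8.502 + 3.541 s.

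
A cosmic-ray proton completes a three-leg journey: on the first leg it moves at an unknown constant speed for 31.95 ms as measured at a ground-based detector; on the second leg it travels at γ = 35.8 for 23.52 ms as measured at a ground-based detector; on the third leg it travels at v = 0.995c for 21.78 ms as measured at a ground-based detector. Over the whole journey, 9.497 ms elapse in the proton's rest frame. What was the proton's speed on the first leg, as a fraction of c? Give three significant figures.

β = 0.978

Leg 1: speed unknown; τ_1 = 31.95/γ_1.
Leg 2: γ = 35.8; τ_2 = 23.52/35.80 = 0.6570 ms.
Leg 3: γ = 1/√(1 − 0.995²) = 1/√0.009975 = 10.01; τ_3 = 21.78/10.01 = 2.175 ms.
Total proper time: τ_1 + 0.6570 + 2.175 = 9.497, so τ_1 = 9.497 − 2.832 = 6.665 ms.
γ_1 = 31.95/6.665 = 4.794; β = √(1 − 1/γ²) = √0.9565.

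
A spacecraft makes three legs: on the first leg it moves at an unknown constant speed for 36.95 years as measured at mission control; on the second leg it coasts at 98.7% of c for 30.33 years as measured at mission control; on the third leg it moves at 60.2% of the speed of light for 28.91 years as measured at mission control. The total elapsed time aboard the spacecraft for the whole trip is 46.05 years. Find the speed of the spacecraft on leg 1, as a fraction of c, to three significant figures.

Leg 1: speed unknown; τ_1 = 36.95/γ_1.
Leg 2: β = 0.987; γ = 1/√(1 − 0.987²) = 1/√0.02583 = 6.222; τ_2 = 30.33/6.222 = 4.875 years.
Leg 3: β = 0.602; γ = 1/√(1 − 0.602²) = 1/√0.6376 = 1.252; τ_3 = 28.91/1.252 = 23.08 years.
Total proper time: τ_1 + 4.875 + 23.08 = 46.05, so τ_1 = 46.05 − 27.96 = 18.09 years.
γ_1 = 36.95/18.09 = 2.042; β = √(1 − 1/γ²) = √0.7603.

β = 0.872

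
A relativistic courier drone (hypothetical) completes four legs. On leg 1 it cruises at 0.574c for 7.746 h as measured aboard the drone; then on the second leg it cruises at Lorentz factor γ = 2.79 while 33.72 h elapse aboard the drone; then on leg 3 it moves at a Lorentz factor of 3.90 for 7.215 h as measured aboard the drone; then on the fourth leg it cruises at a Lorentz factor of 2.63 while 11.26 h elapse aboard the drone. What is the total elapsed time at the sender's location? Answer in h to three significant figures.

Δt = 161 h

Leg 1: γ = 1/√(1 − 0.574²) = 1/√0.6705 = 1.221; Δt_1 = 1.221 × 7.746 = 9.460 h.
Leg 2: γ = 2.79; Δt_2 = 2.790 × 33.72 = 94.08 h.
Leg 3: γ = 3.90; Δt_3 = 3.900 × 7.215 = 28.14 h.
Leg 4: γ = 2.63; Δt_4 = 2.630 × 11.26 = 29.61 h.
Total: 9.460 + 94.08 + 28.14 + 29.61 h.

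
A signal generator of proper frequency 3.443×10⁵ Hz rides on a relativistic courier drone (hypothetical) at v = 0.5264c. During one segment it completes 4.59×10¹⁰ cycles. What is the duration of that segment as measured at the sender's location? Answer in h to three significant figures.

γ = 1/√(1 − 0.5264²) = 1/√0.7229 = 1.176
Proper time for N cycles: τ = N/f = 4.59×10¹⁰/(3.443×10⁵) = 1.333×10⁵ s = 37.03 h.
Lab-frame duration Δt = γτ = 1.176 × 37.03 = 43.55 h.

Δt = 43.6 h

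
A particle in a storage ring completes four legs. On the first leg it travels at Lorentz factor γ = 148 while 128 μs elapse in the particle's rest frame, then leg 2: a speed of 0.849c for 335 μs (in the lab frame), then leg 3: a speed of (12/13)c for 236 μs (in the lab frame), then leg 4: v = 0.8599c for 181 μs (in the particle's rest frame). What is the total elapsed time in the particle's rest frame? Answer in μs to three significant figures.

τ = 577 μs

Leg 1: 128 μs is already measured in the particle's rest frame.
Leg 2: γ = 1/√(1 − 0.849²) = 1/√0.2792 = 1.893; τ_2 = 335/1.893 = 177.0 μs.
Leg 3: γ = 1/√(1 − (12/13)²) = 13/5 = 2.600; τ_3 = 236/2.600 = 90.77 μs.
Leg 4: 181 μs is already measured in the particle's rest frame.
Total: 128.0 + 177.0 + 90.77 + 181.0 μs.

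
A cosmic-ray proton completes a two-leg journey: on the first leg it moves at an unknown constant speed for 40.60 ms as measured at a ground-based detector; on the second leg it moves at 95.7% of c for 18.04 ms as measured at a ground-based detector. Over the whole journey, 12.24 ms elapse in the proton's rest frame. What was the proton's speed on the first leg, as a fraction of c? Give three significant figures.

β = 0.985

Leg 1: speed unknown; τ_1 = 40.60/γ_1.
Leg 2: β = 0.957; γ = 1/√(1 − 0.957²) = 1/√0.08415 = 3.447; τ_2 = 18.04/3.447 = 5.233 ms.
Total proper time: τ_1 + 5.233 = 12.24, so τ_1 = 12.24 − 5.233 = 7.007 ms.
γ_1 = 40.60/7.007 = 5.794; β = √(1 − 1/γ²) = √0.9702.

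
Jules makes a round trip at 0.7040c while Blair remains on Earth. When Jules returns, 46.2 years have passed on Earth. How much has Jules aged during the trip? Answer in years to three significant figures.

τ = 32.8 years

γ = 1/√(1 − 0.7040²) = 1/√0.5044 = 1.408
Jules's clock measures proper time along the trip: τ = Δt/γ = 46.2/1.408 years.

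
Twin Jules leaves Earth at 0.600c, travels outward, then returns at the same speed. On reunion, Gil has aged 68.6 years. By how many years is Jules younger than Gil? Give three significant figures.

γ = 1/√(1 − 0.600²) = 5/4 = 1.250
Jules's elapsed proper time: τ = 68.6/1.250 = 54.88 years.
Age gap = Δt − τ = 68.6 − 54.88 years.

Δt − τ = 13.7 years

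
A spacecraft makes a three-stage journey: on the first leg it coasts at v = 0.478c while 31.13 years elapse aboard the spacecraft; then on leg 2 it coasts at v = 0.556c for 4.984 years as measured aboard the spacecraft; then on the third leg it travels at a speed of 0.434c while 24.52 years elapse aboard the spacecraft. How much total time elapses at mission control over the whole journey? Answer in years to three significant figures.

Leg 1: γ = 1/√(1 − 0.478²) = 1/√0.7715 = 1.138; Δt_1 = 1.138 × 31.13 = 35.44 years.
Leg 2: γ = 1/√(1 − 0.556²) = 1/√0.6909 = 1.203; Δt_2 = 1.203 × 4.984 = 5.996 years.
Leg 3: γ = 1/√(1 − 0.434²) = 1/√0.8116 = 1.110; Δt_3 = 1.110 × 24.52 = 27.22 years.
Total: 35.44 + 5.996 + 27.22 years.

Δt = 68.7 years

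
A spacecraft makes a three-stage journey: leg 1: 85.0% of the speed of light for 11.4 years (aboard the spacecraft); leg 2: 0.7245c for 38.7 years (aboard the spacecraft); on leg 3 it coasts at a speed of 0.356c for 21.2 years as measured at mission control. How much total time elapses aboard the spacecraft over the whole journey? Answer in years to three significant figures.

Leg 1: 11.4 years is already measured aboard the spacecraft.
Leg 2: 38.7 years is already measured aboard the spacecraft.
Leg 3: γ = 1/√(1 − 0.356²) = 1/√0.8733 = 1.070; τ_3 = 21.2/1.070 = 19.81 years.
Total: 11.40 + 38.70 + 19.81 years.

τ = 69.9 years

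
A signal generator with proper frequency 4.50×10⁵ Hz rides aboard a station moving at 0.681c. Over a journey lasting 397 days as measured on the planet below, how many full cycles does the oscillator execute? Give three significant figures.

N = 1.13×10¹³

γ = 1/√(1 − 0.681²) = 1/√0.5362 = 1.366
The oscillator's own cycle count is N = f × τ where τ is the proper time aboard the station. τ = Δt/γ = 397/1.366 = 290.7 days = 2.512×10⁷ s.
N = 4.50×10⁵ × 2.512×10⁷ = 1.130×10¹³.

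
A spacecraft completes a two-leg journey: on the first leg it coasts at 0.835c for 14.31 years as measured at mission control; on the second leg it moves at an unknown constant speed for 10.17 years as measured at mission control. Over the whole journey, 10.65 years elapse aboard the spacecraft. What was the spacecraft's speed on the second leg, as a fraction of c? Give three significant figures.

Leg 1: γ = 1/√(1 − 0.835²) = 1/√0.3028 = 1.817; τ_1 = 14.31/1.817 = 7.874 years.
Leg 2: speed unknown; τ_2 = 10.17/γ_2.
Total proper time: 7.874 + τ_2 = 10.65, so τ_2 = 10.65 − 7.874 = 2.776 years.
γ_2 = 10.17/2.776 = 3.664; β = √(1 − 1/γ²) = √0.9255.

β = 0.962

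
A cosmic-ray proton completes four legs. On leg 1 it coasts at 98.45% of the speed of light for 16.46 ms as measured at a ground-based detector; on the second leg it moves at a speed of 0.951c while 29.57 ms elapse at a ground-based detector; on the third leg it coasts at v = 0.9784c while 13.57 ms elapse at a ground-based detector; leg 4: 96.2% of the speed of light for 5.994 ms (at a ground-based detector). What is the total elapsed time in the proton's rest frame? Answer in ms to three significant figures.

τ = 16.5 ms

Leg 1: β = 0.9845; γ = 1/√(1 − 0.9845²) = 1/√0.03076 = 5.702; τ_1 = 16.46/5.702 = 2.887 ms.
Leg 2: γ = 1/√(1 − 0.951²) = 1/√0.09560 = 3.234; τ_2 = 29.57/3.234 = 9.143 ms.
Leg 3: γ = 1/√(1 − 0.9784²) = 1/√0.04273 = 4.837; τ_3 = 13.57/4.837 = 2.805 ms.
Leg 4: β = 0.962; γ = 1/√(1 − 0.962²) = 1/√0.07456 = 3.662; τ_4 = 5.994/3.662 = 1.637 ms.
Total: 2.887 + 9.143 + 2.805 + 1.637 ms.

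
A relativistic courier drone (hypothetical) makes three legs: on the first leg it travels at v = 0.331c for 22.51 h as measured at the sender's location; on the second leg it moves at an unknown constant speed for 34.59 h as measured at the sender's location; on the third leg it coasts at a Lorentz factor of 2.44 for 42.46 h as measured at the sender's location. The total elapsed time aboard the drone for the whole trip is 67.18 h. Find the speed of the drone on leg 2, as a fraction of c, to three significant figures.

β = 0.565

Leg 1: γ = 1/√(1 − 0.331²) = 1/√0.8904 = 1.060; τ_1 = 22.51/1.060 = 21.24 h.
Leg 2: speed unknown; τ_2 = 34.59/γ_2.
Leg 3: γ = 2.44; τ_3 = 42.46/2.440 = 17.40 h.
Total proper time: 21.24 + τ_2 + 17.40 = 67.18, so τ_2 = 67.18 − 38.64 = 28.54 h.
γ_2 = 34.59/28.54 = 1.212; β = √(1 − 1/γ²) = √0.3194.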